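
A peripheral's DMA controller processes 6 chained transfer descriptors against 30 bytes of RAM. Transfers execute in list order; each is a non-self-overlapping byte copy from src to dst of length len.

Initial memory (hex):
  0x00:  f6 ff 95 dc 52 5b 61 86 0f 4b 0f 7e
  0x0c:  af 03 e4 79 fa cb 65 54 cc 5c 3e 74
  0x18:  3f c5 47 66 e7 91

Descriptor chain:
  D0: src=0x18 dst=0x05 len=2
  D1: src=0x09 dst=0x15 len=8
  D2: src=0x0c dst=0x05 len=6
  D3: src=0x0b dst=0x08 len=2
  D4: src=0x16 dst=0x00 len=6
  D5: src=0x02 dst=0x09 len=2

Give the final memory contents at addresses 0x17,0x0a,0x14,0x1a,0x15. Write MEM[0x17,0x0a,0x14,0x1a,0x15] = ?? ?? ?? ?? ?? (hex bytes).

#0 dst[0x05+2] := {0x3f,0xc5}
#1 dst[0x15+8] := {0x4b,0x0f,0x7e,0xaf,0x03,0xe4,0x79,0xfa}
#2 dst[0x05+6] := {0xaf,0x03,0xe4,0x79,0xfa,0xcb}
#3 dst[0x08+2] := {0x7e,0xaf}
#4 dst[0x00+6] := {0x0f,0x7e,0xaf,0x03,0xe4,0x79}
#5 dst[0x09+2] := {0xaf,0x03}
query mem[0x17]=0x7e, mem[0x0a]=0x03, mem[0x14]=0xcc, mem[0x1a]=0xe4, mem[0x15]=0x4b

MEM[0x17,0x0a,0x14,0x1a,0x15] = 7e 03 cc e4 4b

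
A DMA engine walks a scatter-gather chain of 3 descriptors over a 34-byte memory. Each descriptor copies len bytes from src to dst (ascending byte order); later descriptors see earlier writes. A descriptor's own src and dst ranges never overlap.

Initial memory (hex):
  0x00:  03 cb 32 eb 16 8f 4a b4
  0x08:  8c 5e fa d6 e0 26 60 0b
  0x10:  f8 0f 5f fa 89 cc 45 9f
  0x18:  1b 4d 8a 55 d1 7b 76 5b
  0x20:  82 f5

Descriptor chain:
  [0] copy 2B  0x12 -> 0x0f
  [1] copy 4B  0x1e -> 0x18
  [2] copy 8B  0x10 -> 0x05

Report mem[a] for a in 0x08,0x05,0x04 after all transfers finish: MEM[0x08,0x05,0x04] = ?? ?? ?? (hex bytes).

MEM[0x08,0x05,0x04] = fa fa 16

  after D0: wrote 2B at 0x0f = 5ffa
  after D1: wrote 4B at 0x18 = 765b82f5
  after D2: wrote 8B at 0x05 = fa0f5ffa89cc459f
query mem[0x08]=0xfa, mem[0x05]=0xfa, mem[0x04]=0x16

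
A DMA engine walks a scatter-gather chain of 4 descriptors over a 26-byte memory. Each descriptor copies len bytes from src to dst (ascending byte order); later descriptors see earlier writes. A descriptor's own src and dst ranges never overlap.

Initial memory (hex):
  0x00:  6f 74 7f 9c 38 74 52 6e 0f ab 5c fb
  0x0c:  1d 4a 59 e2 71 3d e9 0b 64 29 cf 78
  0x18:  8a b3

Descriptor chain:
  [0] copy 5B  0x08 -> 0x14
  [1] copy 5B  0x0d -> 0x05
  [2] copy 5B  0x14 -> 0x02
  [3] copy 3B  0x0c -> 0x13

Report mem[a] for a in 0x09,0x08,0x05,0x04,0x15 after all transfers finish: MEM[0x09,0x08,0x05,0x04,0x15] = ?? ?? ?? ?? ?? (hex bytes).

  after D0: wrote 5B at 0x14 = 0fab5cfb1d
  after D1: wrote 5B at 0x05 = 4a59e2713d
  after D2: wrote 5B at 0x02 = 0fab5cfb1d
  after D3: wrote 3B at 0x13 = 1d4a59
query mem[0x09]=0x3d, mem[0x08]=0x71, mem[0x05]=0xfb, mem[0x04]=0x5c, mem[0x15]=0x59

MEM[0x09,0x08,0x05,0x04,0x15] = 3d 71 fb 5c 59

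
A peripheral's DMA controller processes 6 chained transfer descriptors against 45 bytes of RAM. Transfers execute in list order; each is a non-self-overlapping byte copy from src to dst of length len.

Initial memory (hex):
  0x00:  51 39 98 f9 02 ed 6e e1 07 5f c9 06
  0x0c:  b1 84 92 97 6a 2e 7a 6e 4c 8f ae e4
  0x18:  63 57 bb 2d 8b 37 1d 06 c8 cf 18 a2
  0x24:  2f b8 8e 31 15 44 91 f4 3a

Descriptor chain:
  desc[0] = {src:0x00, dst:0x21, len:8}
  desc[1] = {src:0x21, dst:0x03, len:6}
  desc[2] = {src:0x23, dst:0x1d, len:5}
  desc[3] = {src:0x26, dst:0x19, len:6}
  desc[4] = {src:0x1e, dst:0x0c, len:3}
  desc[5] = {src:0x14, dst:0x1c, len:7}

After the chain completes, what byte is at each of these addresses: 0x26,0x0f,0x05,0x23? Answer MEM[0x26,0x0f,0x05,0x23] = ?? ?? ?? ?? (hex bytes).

MEM[0x26,0x0f,0x05,0x23] = ed 97 98 98

  after D0: wrote 8B at 0x21 = 513998f902ed6ee1
  after D1: wrote 6B at 0x03 = 513998f902ed
  after D2: wrote 5B at 0x1d = 98f902ed6e
  after D3: wrote 6B at 0x19 = ed6ee14491f4
  after D4: wrote 3B at 0x0c = f402ed
  after D5: wrote 7B at 0x1c = 4c8faee463ed6e
query mem[0x26]=0xed, mem[0x0f]=0x97, mem[0x05]=0x98, mem[0x23]=0x98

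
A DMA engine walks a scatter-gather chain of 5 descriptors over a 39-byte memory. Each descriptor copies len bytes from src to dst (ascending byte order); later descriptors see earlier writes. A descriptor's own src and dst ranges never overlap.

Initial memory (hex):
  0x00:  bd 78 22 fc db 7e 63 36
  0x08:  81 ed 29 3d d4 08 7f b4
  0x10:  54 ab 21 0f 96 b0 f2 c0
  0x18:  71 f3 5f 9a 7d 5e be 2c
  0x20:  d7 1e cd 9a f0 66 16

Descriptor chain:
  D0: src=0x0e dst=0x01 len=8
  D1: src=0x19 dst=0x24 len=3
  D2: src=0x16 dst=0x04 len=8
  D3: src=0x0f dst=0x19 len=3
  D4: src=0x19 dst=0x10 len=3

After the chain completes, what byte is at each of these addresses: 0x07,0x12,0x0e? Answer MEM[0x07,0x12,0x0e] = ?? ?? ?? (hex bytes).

MEM[0x07,0x12,0x0e] = f3 ab 7f

[0] 0x0e->0x01 len=8 : 7f b4 54 ab 21 0f 96 b0
[1] 0x19->0x24 len=3 : f3 5f 9a
[2] 0x16->0x04 len=8 : f2 c0 71 f3 5f 9a 7d 5e
[3] 0x0f->0x19 len=3 : b4 54 ab
[4] 0x19->0x10 len=3 : b4 54 ab
query mem[0x07]=0xf3, mem[0x12]=0xab, mem[0x0e]=0x7f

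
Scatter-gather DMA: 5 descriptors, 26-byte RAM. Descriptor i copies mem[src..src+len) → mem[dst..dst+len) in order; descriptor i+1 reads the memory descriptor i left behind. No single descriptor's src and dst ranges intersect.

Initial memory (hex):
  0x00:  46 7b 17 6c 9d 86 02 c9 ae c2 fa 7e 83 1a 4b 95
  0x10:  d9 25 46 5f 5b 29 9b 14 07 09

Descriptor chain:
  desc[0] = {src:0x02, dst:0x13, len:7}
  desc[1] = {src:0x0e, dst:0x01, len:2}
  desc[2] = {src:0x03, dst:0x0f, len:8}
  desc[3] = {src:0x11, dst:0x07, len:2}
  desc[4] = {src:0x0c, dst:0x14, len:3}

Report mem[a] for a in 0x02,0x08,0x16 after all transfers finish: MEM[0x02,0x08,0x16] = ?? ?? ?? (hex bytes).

MEM[0x02,0x08,0x16] = 95 02 4b

#0 dst[0x13+7] := {0x17,0x6c,0x9d,0x86,0x02,0xc9,0xae}
#1 dst[0x01+2] := {0x4b,0x95}
#2 dst[0x0f+8] := {0x6c,0x9d,0x86,0x02,0xc9,0xae,0xc2,0xfa}
#3 dst[0x07+2] := {0x86,0x02}
#4 dst[0x14+3] := {0x83,0x1a,0x4b}
query mem[0x02]=0x95, mem[0x08]=0x02, mem[0x16]=0x4b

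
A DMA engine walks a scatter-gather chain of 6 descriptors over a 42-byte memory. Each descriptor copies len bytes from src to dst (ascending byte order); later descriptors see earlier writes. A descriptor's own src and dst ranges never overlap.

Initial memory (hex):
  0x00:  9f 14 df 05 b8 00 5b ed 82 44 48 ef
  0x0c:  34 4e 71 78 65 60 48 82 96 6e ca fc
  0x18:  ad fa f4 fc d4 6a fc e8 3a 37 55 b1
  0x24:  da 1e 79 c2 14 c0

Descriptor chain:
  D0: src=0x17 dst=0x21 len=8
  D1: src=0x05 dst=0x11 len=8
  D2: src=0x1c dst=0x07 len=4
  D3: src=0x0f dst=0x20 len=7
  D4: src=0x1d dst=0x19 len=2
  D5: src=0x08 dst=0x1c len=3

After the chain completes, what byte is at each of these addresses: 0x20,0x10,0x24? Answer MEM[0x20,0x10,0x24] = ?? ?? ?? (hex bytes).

MEM[0x20,0x10,0x24] = 78 65 ed

D0: mem[0x21..0x28] <- [fc ad fa f4 fc d4 6a fc]
D1: mem[0x11..0x18] <- [00 5b ed 82 44 48 ef 34]
D2: mem[0x07..0x0a] <- [d4 6a fc e8]
D3: mem[0x20..0x26] <- [78 65 00 5b ed 82 44]
D4: mem[0x19..0x1a] <- [6a fc]
D5: mem[0x1c..0x1e] <- [6a fc e8]
query mem[0x20]=0x78, mem[0x10]=0x65, mem[0x24]=0xed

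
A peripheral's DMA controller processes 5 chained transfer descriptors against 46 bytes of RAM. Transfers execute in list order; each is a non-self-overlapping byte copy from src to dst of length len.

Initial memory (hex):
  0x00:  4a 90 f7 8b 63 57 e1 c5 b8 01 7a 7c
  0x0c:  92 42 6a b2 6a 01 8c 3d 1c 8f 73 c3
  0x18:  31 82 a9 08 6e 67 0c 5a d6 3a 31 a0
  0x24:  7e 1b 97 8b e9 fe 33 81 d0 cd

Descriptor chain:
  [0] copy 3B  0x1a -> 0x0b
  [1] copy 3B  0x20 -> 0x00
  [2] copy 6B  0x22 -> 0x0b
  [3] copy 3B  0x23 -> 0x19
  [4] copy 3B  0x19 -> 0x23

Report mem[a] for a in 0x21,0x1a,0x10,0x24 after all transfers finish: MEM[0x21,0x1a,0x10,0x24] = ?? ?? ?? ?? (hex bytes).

MEM[0x21,0x1a,0x10,0x24] = 3a 7e 8b 7e

  after D0: wrote 3B at 0x0b = a9086e
  after D1: wrote 3B at 0x00 = d63a31
  after D2: wrote 6B at 0x0b = 31a07e1b978b
  after D3: wrote 3B at 0x19 = a07e1b
  after D4: wrote 3B at 0x23 = a07e1b
query mem[0x21]=0x3a, mem[0x1a]=0x7e, mem[0x10]=0x8b, mem[0x24]=0x7e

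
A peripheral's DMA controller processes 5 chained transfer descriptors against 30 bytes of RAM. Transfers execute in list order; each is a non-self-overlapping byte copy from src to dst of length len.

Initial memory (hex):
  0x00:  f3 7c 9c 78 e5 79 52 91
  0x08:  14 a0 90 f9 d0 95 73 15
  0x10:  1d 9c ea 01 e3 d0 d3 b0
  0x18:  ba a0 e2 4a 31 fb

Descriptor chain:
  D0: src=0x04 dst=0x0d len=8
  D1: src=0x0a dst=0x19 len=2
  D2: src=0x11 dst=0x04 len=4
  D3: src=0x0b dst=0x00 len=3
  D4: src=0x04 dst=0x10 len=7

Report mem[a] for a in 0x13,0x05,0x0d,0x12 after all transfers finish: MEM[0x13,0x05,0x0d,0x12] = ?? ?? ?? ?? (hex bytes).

D0: mem[0x0d..0x14] <- [e5 79 52 91 14 a0 90 f9]
D1: mem[0x19..0x1a] <- [90 f9]
D2: mem[0x04..0x07] <- [14 a0 90 f9]
D3: mem[0x00..0x02] <- [f9 d0 e5]
D4: mem[0x10..0x16] <- [14 a0 90 f9 14 a0 90]
query mem[0x13]=0xf9, mem[0x05]=0xa0, mem[0x0d]=0xe5, mem[0x12]=0x90

MEM[0x13,0x05,0x0d,0x12] = f9 a0 e5 90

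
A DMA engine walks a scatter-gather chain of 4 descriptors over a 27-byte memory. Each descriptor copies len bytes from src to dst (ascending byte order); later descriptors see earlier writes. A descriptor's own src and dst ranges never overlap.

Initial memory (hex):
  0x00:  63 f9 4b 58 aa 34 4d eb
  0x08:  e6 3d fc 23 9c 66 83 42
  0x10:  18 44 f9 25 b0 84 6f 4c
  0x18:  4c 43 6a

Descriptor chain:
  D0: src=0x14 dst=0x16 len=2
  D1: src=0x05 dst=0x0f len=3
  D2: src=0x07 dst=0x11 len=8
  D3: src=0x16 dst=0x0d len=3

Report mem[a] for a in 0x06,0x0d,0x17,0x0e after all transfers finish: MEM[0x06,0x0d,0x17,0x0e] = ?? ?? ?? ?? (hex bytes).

MEM[0x06,0x0d,0x17,0x0e] = 4d 9c 66 66

  after D0: wrote 2B at 0x16 = b084
  after D1: wrote 3B at 0x0f = 344deb
  after D2: wrote 8B at 0x11 = ebe63dfc239c6683
  after D3: wrote 3B at 0x0d = 9c6683
query mem[0x06]=0x4d, mem[0x0d]=0x9c, mem[0x17]=0x66, mem[0x0e]=0x66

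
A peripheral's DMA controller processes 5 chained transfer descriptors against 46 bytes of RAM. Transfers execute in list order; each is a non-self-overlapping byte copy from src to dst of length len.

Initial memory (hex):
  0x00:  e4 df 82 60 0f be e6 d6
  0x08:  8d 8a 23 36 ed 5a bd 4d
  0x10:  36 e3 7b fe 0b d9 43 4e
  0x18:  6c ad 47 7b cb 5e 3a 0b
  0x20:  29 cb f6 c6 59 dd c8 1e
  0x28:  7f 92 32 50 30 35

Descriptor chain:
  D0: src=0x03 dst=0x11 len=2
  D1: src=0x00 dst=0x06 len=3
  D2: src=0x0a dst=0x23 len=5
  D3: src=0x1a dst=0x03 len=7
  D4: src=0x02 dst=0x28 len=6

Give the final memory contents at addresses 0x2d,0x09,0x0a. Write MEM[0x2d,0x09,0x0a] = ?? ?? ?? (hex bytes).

MEM[0x2d,0x09,0x0a] = 3a 29 23

[0] 0x03->0x11 len=2 : 60 0f
[1] 0x00->0x06 len=3 : e4 df 82
[2] 0x0a->0x23 len=5 : 23 36 ed 5a bd
[3] 0x1a->0x03 len=7 : 47 7b cb 5e 3a 0b 29
[4] 0x02->0x28 len=6 : 82 47 7b cb 5e 3a
query mem[0x2d]=0x3a, mem[0x09]=0x29, mem[0x0a]=0x23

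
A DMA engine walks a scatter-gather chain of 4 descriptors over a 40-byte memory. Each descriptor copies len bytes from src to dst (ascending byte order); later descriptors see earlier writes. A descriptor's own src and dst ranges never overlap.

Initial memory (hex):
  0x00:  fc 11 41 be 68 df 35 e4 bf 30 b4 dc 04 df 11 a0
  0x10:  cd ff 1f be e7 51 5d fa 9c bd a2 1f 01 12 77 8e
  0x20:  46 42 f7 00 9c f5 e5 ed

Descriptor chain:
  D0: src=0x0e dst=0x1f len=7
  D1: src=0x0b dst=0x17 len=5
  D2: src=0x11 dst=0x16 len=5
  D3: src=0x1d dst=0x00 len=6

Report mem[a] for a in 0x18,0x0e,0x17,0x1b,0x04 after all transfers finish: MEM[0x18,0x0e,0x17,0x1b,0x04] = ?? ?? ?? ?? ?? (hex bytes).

#0 dst[0x1f+7] := {0x11,0xa0,0xcd,0xff,0x1f,0xbe,0xe7}
#1 dst[0x17+5] := {0xdc,0x04,0xdf,0x11,0xa0}
#2 dst[0x16+5] := {0xff,0x1f,0xbe,0xe7,0x51}
#3 dst[0x00+6] := {0x12,0x77,0x11,0xa0,0xcd,0xff}
query mem[0x18]=0xbe, mem[0x0e]=0x11, mem[0x17]=0x1f, mem[0x1b]=0xa0, mem[0x04]=0xcd

MEM[0x18,0x0e,0x17,0x1b,0x04] = be 11 1f a0 cd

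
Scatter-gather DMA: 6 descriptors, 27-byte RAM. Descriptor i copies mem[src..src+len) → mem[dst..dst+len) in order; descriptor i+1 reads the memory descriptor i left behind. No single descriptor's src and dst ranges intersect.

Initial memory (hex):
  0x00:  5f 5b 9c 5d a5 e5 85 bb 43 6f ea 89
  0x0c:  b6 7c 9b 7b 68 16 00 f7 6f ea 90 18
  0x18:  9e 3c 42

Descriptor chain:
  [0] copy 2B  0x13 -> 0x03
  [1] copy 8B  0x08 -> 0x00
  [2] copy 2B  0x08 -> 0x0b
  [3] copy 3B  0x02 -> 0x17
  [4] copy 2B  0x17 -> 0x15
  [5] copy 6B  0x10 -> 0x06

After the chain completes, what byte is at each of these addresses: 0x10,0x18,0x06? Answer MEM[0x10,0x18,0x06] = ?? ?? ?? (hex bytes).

[0] 0x13->0x03 len=2 : f7 6f
[1] 0x08->0x00 len=8 : 43 6f ea 89 b6 7c 9b 7b
[2] 0x08->0x0b len=2 : 43 6f
[3] 0x02->0x17 len=3 : ea 89 b6
[4] 0x17->0x15 len=2 : ea 89
[5] 0x10->0x06 len=6 : 68 16 00 f7 6f ea
query mem[0x10]=0x68, mem[0x18]=0x89, mem[0x06]=0x68

MEM[0x10,0x18,0x06] = 68 89 68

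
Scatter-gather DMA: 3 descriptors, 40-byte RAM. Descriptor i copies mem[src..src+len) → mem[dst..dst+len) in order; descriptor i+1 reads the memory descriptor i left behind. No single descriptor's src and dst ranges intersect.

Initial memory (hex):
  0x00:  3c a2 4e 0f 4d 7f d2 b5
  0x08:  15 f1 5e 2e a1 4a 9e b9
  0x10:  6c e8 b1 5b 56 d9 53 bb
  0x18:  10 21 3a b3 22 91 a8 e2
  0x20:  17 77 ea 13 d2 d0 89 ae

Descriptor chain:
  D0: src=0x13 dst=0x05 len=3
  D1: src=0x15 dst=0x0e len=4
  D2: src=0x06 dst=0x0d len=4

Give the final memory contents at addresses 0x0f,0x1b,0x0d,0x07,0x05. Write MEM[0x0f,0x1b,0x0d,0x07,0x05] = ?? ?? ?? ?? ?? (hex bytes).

MEM[0x0f,0x1b,0x0d,0x07,0x05] = 15 b3 56 d9 5b

D0: mem[0x05..0x07] <- [5b 56 d9]
D1: mem[0x0e..0x11] <- [d9 53 bb 10]
D2: mem[0x0d..0x10] <- [56 d9 15 f1]
query mem[0x0f]=0x15, mem[0x1b]=0xb3, mem[0x0d]=0x56, mem[0x07]=0xd9, mem[0x05]=0x5b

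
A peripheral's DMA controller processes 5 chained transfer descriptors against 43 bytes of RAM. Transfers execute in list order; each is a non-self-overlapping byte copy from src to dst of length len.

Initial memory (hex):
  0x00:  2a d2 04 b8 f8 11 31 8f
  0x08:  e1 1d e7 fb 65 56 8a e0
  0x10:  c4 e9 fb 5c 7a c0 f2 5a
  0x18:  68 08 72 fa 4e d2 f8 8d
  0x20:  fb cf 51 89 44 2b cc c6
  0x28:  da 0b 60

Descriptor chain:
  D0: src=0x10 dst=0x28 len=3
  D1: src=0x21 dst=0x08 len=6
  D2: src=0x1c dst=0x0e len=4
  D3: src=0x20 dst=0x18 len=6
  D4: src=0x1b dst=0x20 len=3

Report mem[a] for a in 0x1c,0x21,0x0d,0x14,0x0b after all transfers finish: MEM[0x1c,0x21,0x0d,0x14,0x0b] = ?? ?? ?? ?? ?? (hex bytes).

#0 dst[0x28+3] := {0xc4,0xe9,0xfb}
#1 dst[0x08+6] := {0xcf,0x51,0x89,0x44,0x2b,0xcc}
#2 dst[0x0e+4] := {0x4e,0xd2,0xf8,0x8d}
#3 dst[0x18+6] := {0xfb,0xcf,0x51,0x89,0x44,0x2b}
#4 dst[0x20+3] := {0x89,0x44,0x2b}
query mem[0x1c]=0x44, mem[0x21]=0x44, mem[0x0d]=0xcc, mem[0x14]=0x7a, mem[0x0b]=0x44

MEM[0x1c,0x21,0x0d,0x14,0x0b] = 44 44 cc 7a 44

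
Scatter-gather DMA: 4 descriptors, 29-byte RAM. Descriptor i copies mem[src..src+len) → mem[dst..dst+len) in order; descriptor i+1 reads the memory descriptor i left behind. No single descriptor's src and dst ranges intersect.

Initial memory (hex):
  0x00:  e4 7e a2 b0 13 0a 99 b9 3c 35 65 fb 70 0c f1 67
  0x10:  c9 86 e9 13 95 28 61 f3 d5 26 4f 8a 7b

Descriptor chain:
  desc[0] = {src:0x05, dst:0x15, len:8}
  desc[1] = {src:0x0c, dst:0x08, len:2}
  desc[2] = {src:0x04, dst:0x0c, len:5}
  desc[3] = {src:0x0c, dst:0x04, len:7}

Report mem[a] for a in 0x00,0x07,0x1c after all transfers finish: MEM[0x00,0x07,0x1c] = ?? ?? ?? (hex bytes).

#0 dst[0x15+8] := {0x0a,0x99,0xb9,0x3c,0x35,0x65,0xfb,0x70}
#1 dst[0x08+2] := {0x70,0x0c}
#2 dst[0x0c+5] := {0x13,0x0a,0x99,0xb9,0x70}
#3 dst[0x04+7] := {0x13,0x0a,0x99,0xb9,0x70,0x86,0xe9}
query mem[0x00]=0xe4, mem[0x07]=0xb9, mem[0x1c]=0x70

MEM[0x00,0x07,0x1c] = e4 b9 70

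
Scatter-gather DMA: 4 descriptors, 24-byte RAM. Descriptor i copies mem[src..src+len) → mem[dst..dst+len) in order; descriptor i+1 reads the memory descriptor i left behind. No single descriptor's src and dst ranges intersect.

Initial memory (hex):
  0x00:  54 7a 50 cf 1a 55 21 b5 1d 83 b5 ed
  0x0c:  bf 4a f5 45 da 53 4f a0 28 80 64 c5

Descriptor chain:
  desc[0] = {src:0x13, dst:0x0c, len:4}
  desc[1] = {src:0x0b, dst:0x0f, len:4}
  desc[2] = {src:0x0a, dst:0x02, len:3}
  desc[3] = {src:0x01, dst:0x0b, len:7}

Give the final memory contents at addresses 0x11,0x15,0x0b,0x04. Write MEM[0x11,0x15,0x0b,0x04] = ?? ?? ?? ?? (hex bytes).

#0 dst[0x0c+4] := {0xa0,0x28,0x80,0x64}
#1 dst[0x0f+4] := {0xed,0xa0,0x28,0x80}
#2 dst[0x02+3] := {0xb5,0xed,0xa0}
#3 dst[0x0b+7] := {0x7a,0xb5,0xed,0xa0,0x55,0x21,0xb5}
query mem[0x11]=0xb5, mem[0x15]=0x80, mem[0x0b]=0x7a, mem[0x04]=0xa0

MEM[0x11,0x15,0x0b,0x04] = b5 80 7a a0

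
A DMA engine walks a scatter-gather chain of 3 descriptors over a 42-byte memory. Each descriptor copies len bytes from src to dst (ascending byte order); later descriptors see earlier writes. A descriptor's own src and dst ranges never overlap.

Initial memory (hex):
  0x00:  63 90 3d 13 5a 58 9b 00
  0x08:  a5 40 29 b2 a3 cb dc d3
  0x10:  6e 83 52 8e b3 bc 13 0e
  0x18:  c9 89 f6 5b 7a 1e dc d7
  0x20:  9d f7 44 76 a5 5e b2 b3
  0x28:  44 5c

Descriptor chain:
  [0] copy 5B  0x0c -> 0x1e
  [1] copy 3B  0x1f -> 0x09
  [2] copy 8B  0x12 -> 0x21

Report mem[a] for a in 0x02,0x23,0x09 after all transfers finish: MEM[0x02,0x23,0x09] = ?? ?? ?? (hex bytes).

MEM[0x02,0x23,0x09] = 3d b3 cb

#0 dst[0x1e+5] := {0xa3,0xcb,0xdc,0xd3,0x6e}
#1 dst[0x09+3] := {0xcb,0xdc,0xd3}
#2 dst[0x21+8] := {0x52,0x8e,0xb3,0xbc,0x13,0x0e,0xc9,0x89}
query mem[0x02]=0x3d, mem[0x23]=0xb3, mem[0x09]=0xcb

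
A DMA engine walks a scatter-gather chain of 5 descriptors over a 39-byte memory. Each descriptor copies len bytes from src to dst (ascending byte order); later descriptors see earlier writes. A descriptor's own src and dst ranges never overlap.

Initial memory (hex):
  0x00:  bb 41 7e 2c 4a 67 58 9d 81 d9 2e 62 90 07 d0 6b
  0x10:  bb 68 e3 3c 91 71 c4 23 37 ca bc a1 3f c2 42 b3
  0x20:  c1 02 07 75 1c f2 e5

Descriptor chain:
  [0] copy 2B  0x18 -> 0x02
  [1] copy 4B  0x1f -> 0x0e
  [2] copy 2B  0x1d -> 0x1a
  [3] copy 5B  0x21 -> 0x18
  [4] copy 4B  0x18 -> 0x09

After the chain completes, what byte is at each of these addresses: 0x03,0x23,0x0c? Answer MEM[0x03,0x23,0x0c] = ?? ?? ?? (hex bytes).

  after D0: wrote 2B at 0x02 = 37ca
  after D1: wrote 4B at 0x0e = b3c10207
  after D2: wrote 2B at 0x1a = c242
  after D3: wrote 5B at 0x18 = 0207751cf2
  after D4: wrote 4B at 0x09 = 0207751c
query mem[0x03]=0xca, mem[0x23]=0x75, mem[0x0c]=0x1c

MEM[0x03,0x23,0x0c] = ca 75 1c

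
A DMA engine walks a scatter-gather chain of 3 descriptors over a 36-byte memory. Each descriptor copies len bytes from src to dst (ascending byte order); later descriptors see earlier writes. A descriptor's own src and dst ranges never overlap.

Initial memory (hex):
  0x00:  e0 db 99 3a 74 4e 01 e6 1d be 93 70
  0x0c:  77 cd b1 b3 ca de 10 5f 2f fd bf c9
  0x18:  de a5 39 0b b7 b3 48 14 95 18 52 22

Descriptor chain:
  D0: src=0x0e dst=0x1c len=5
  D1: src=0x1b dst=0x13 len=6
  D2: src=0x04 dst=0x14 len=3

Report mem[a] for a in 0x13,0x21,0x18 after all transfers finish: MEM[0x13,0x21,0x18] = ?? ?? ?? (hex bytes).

D0: mem[0x1c..0x20] <- [b1 b3 ca de 10]
D1: mem[0x13..0x18] <- [0b b1 b3 ca de 10]
D2: mem[0x14..0x16] <- [74 4e 01]
query mem[0x13]=0x0b, mem[0x21]=0x18, mem[0x18]=0x10

MEM[0x13,0x21,0x18] = 0b 18 10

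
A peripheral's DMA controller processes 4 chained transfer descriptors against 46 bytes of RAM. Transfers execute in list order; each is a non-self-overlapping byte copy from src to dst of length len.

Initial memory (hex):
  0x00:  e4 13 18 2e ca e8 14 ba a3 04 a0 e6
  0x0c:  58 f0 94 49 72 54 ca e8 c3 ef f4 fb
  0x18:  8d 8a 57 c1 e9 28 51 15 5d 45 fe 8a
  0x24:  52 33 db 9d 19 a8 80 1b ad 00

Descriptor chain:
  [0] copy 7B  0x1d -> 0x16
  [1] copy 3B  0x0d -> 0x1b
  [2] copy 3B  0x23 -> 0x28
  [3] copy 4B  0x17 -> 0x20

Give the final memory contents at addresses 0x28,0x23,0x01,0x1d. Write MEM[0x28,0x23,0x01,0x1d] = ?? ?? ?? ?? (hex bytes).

  after D0: wrote 7B at 0x16 = 2851155d45fe8a
  after D1: wrote 3B at 0x1b = f09449
  after D2: wrote 3B at 0x28 = 8a5233
  after D3: wrote 4B at 0x20 = 51155d45
query mem[0x28]=0x8a, mem[0x23]=0x45, mem[0x01]=0x13, mem[0x1d]=0x49

MEM[0x28,0x23,0x01,0x1d] = 8a 45 13 49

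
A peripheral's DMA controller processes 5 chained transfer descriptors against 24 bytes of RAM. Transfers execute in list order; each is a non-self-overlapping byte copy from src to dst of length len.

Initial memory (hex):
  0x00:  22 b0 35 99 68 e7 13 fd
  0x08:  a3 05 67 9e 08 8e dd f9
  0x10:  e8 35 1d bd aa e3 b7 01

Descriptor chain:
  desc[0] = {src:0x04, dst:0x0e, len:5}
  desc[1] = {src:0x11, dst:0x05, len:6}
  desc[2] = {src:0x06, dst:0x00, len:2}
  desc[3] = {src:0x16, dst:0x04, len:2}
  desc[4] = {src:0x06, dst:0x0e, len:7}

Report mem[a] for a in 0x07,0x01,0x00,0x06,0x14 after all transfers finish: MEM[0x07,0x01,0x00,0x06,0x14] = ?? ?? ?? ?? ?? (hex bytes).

MEM[0x07,0x01,0x00,0x06,0x14] = bd bd a3 a3 08

[0] 0x04->0x0e len=5 : 68 e7 13 fd a3
[1] 0x11->0x05 len=6 : fd a3 bd aa e3 b7
[2] 0x06->0x00 len=2 : a3 bd
[3] 0x16->0x04 len=2 : b7 01
[4] 0x06->0x0e len=7 : a3 bd aa e3 b7 9e 08
query mem[0x07]=0xbd, mem[0x01]=0xbd, mem[0x00]=0xa3, mem[0x06]=0xa3, mem[0x14]=0x08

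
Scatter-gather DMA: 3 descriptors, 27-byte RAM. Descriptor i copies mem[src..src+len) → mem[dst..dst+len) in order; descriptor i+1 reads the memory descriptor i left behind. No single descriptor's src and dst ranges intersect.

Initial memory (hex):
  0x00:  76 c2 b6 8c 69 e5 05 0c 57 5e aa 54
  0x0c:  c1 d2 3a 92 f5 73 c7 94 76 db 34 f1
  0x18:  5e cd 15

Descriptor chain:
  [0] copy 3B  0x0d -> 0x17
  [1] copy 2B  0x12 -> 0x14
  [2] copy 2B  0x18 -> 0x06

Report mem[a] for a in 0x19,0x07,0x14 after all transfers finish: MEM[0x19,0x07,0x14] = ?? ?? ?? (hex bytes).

#0 dst[0x17+3] := {0xd2,0x3a,0x92}
#1 dst[0x14+2] := {0xc7,0x94}
#2 dst[0x06+2] := {0x3a,0x92}
query mem[0x19]=0x92, mem[0x07]=0x92, mem[0x14]=0xc7

MEM[0x19,0x07,0x14] = 92 92 c7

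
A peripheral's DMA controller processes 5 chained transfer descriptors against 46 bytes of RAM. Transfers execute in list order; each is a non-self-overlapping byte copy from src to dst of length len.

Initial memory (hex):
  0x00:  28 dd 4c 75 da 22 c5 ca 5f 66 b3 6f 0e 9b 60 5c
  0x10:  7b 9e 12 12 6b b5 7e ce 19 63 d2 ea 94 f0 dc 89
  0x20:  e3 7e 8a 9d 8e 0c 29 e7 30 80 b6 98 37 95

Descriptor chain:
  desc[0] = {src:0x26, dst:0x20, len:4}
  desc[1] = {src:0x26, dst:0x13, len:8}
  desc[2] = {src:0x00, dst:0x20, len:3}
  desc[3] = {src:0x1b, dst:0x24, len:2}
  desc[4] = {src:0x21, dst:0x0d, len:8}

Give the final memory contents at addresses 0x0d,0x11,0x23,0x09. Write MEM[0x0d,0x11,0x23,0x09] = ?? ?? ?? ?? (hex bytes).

MEM[0x0d,0x11,0x23,0x09] = dd 94 80 66

  after D0: wrote 4B at 0x20 = 29e73080
  after D1: wrote 8B at 0x13 = 29e73080b6983795
  after D2: wrote 3B at 0x20 = 28dd4c
  after D3: wrote 2B at 0x24 = ea94
  after D4: wrote 8B at 0x0d = dd4c80ea9429e730
query mem[0x0d]=0xdd, mem[0x11]=0x94, mem[0x23]=0x80, mem[0x09]=0x66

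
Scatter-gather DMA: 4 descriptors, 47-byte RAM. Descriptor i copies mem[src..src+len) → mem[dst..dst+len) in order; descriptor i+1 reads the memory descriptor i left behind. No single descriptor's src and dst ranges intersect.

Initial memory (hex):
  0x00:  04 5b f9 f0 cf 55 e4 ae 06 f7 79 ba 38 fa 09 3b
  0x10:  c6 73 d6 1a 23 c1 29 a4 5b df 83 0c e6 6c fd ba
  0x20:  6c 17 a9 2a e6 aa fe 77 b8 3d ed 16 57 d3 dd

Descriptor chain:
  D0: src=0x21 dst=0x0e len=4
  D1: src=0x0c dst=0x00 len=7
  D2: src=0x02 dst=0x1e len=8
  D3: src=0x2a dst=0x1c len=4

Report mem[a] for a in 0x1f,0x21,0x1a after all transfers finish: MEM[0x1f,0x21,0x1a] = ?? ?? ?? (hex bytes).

#0 dst[0x0e+4] := {0x17,0xa9,0x2a,0xe6}
#1 dst[0x00+7] := {0x38,0xfa,0x17,0xa9,0x2a,0xe6,0xd6}
#2 dst[0x1e+8] := {0x17,0xa9,0x2a,0xe6,0xd6,0xae,0x06,0xf7}
#3 dst[0x1c+4] := {0xed,0x16,0x57,0xd3}
query mem[0x1f]=0xd3, mem[0x21]=0xe6, mem[0x1a]=0x83

MEM[0x1f,0x21,0x1a] = d3 e6 83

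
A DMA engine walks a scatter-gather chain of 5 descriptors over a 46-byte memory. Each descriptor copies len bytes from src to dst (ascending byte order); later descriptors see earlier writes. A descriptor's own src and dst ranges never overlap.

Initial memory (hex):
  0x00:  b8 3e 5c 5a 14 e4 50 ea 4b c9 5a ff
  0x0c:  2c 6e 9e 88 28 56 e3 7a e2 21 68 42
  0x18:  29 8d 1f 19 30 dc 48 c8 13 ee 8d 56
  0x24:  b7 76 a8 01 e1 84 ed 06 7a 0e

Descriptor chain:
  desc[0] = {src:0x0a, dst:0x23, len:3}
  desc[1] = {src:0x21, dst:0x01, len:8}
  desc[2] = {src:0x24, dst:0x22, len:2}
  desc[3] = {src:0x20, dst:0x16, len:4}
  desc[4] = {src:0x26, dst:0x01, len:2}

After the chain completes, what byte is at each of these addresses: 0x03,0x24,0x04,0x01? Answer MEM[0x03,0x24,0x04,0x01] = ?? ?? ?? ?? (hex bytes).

[0] 0x0a->0x23 len=3 : 5a ff 2c
[1] 0x21->0x01 len=8 : ee 8d 5a ff 2c a8 01 e1
[2] 0x24->0x22 len=2 : ff 2c
[3] 0x20->0x16 len=4 : 13 ee ff 2c
[4] 0x26->0x01 len=2 : a8 01
query mem[0x03]=0x5a, mem[0x24]=0xff, mem[0x04]=0xff, mem[0x01]=0xa8

MEM[0x03,0x24,0x04,0x01] = 5a ff ff a8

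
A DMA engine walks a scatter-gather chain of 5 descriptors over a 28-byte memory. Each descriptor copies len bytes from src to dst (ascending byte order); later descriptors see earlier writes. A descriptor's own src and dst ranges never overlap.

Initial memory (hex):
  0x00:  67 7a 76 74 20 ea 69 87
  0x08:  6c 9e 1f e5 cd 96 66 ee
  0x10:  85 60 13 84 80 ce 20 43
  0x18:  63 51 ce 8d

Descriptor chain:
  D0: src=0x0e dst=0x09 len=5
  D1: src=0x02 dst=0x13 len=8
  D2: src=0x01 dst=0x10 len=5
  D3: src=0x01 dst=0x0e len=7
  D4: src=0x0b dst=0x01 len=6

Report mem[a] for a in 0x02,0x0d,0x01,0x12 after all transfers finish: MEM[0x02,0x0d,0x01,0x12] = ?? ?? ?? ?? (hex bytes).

MEM[0x02,0x0d,0x01,0x12] = 60 13 85 ea

  after D0: wrote 5B at 0x09 = 66ee856013
  after D1: wrote 8B at 0x13 = 767420ea69876c66
  after D2: wrote 5B at 0x10 = 7a767420ea
  after D3: wrote 7B at 0x0e = 7a767420ea6987
  after D4: wrote 6B at 0x01 = 8560137a7674
query mem[0x02]=0x60, mem[0x0d]=0x13, mem[0x01]=0x85, mem[0x12]=0xea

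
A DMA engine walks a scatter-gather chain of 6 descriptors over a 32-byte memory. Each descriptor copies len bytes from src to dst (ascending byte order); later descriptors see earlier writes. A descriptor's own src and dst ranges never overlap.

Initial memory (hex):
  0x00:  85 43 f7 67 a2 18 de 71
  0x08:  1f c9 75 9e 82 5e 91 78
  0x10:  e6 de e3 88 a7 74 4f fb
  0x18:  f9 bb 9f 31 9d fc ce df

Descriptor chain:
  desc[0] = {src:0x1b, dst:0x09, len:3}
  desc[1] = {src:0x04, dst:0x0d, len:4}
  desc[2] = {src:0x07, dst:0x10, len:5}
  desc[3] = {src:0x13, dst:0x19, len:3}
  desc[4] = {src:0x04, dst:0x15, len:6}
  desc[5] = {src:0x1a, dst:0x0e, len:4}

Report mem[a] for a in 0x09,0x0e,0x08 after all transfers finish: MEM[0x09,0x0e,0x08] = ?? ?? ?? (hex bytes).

#0 dst[0x09+3] := {0x31,0x9d,0xfc}
#1 dst[0x0d+4] := {0xa2,0x18,0xde,0x71}
#2 dst[0x10+5] := {0x71,0x1f,0x31,0x9d,0xfc}
#3 dst[0x19+3] := {0x9d,0xfc,0x74}
#4 dst[0x15+6] := {0xa2,0x18,0xde,0x71,0x1f,0x31}
#5 dst[0x0e+4] := {0x31,0x74,0x9d,0xfc}
query mem[0x09]=0x31, mem[0x0e]=0x31, mem[0x08]=0x1f

MEM[0x09,0x0e,0x08] = 31 31 1f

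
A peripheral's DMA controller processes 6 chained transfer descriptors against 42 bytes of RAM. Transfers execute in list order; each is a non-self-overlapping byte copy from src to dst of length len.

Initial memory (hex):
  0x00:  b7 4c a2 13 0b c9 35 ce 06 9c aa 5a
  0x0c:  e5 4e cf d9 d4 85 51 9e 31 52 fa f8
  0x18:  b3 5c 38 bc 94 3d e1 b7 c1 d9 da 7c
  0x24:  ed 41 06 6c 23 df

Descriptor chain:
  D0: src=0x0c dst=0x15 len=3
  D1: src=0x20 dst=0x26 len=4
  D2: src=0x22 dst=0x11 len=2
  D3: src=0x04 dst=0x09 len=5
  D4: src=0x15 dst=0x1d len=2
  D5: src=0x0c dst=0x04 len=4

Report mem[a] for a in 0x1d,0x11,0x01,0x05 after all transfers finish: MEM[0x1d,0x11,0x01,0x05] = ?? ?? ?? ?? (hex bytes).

MEM[0x1d,0x11,0x01,0x05] = e5 da 4c 06

[0] 0x0c->0x15 len=3 : e5 4e cf
[1] 0x20->0x26 len=4 : c1 d9 da 7c
[2] 0x22->0x11 len=2 : da 7c
[3] 0x04->0x09 len=5 : 0b c9 35 ce 06
[4] 0x15->0x1d len=2 : e5 4e
[5] 0x0c->0x04 len=4 : ce 06 cf d9
query mem[0x1d]=0xe5, mem[0x11]=0xda, mem[0x01]=0x4c, mem[0x05]=0x06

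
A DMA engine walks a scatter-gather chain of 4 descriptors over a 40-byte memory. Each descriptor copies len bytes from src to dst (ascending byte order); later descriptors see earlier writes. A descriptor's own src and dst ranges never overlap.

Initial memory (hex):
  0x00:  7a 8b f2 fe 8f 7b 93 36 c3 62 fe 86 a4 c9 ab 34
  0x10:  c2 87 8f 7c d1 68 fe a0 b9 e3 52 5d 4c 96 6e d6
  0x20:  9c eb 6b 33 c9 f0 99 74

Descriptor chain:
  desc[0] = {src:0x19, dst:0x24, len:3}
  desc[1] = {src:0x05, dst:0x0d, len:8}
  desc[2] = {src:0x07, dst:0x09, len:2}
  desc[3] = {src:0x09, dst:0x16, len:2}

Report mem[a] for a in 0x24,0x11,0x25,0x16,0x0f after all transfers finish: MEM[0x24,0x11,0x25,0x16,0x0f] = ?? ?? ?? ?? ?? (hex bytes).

  after D0: wrote 3B at 0x24 = e3525d
  after D1: wrote 8B at 0x0d = 7b9336c362fe86a4
  after D2: wrote 2B at 0x09 = 36c3
  after D3: wrote 2B at 0x16 = 36c3
query mem[0x24]=0xe3, mem[0x11]=0x62, mem[0x25]=0x52, mem[0x16]=0x36, mem[0x0f]=0x36

MEM[0x24,0x11,0x25,0x16,0x0f] = e3 62 52 36 36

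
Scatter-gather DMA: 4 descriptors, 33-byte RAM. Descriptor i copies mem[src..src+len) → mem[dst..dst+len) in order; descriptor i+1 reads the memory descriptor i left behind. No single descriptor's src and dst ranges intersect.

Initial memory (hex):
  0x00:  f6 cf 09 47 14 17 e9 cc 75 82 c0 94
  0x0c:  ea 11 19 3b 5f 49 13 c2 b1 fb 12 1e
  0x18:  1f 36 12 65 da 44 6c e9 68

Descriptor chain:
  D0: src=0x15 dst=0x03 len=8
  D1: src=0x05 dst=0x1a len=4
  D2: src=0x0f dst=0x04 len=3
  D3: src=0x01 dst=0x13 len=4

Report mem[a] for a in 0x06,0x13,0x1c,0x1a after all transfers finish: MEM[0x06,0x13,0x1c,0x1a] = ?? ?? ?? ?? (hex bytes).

MEM[0x06,0x13,0x1c,0x1a] = 49 cf 36 1e

  after D0: wrote 8B at 0x03 = fb121e1f361265da
  after D1: wrote 4B at 0x1a = 1e1f3612
  after D2: wrote 3B at 0x04 = 3b5f49
  after D3: wrote 4B at 0x13 = cf09fb3b
query mem[0x06]=0x49, mem[0x13]=0xcf, mem[0x1c]=0x36, mem[0x1a]=0x1e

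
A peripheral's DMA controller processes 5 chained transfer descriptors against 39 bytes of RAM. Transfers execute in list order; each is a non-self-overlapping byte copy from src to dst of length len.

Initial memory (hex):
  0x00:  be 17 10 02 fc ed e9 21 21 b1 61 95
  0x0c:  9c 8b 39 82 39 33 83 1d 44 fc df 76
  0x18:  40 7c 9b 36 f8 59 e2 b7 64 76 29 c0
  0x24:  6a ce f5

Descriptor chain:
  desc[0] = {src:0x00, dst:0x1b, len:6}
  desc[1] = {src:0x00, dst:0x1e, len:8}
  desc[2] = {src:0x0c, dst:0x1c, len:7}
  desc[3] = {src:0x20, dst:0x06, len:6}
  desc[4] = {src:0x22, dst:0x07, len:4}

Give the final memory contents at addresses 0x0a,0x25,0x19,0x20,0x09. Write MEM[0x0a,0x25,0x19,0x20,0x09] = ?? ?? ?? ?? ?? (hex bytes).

MEM[0x0a,0x25,0x19,0x20,0x09] = 21 21 7c 39 e9

[0] 0x00->0x1b len=6 : be 17 10 02 fc ed
[1] 0x00->0x1e len=8 : be 17 10 02 fc ed e9 21
[2] 0x0c->0x1c len=7 : 9c 8b 39 82 39 33 83
[3] 0x20->0x06 len=6 : 39 33 83 ed e9 21
[4] 0x22->0x07 len=4 : 83 ed e9 21
query mem[0x0a]=0x21, mem[0x25]=0x21, mem[0x19]=0x7c, mem[0x20]=0x39, mem[0x09]=0xe9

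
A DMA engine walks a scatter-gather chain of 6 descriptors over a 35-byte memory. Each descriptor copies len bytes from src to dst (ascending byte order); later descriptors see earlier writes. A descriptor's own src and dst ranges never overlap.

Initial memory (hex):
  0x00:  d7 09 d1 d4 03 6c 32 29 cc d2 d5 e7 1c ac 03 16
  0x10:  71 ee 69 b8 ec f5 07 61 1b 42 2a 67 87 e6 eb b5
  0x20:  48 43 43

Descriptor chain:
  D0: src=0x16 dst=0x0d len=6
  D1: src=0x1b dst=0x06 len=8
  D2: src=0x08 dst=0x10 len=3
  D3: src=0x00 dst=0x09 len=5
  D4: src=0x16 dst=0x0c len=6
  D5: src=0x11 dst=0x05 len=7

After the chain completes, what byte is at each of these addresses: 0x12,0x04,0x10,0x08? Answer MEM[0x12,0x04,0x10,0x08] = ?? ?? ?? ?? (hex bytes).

MEM[0x12,0x04,0x10,0x08] = b5 03 2a ec

  after D0: wrote 6B at 0x0d = 07611b422a67
  after D1: wrote 8B at 0x06 = 6787e6ebb5484343
  after D2: wrote 3B at 0x10 = e6ebb5
  after D3: wrote 5B at 0x09 = d709d1d403
  after D4: wrote 6B at 0x0c = 07611b422a67
  after D5: wrote 7B at 0x05 = 67b5b8ecf50761
query mem[0x12]=0xb5, mem[0x04]=0x03, mem[0x10]=0x2a, mem[0x08]=0xec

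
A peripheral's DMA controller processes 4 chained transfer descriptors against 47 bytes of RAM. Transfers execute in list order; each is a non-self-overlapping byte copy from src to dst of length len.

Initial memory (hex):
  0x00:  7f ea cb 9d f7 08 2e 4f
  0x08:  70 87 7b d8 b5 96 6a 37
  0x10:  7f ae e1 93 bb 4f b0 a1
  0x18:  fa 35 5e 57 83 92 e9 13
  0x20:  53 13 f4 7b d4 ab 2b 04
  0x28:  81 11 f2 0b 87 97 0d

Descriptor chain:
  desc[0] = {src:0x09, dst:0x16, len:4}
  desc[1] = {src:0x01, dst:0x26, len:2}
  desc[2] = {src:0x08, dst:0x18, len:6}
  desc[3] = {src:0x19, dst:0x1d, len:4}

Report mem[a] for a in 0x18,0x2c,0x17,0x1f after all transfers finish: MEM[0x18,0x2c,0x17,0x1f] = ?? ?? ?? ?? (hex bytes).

[0] 0x09->0x16 len=4 : 87 7b d8 b5
[1] 0x01->0x26 len=2 : ea cb
[2] 0x08->0x18 len=6 : 70 87 7b d8 b5 96
[3] 0x19->0x1d len=4 : 87 7b d8 b5
query mem[0x18]=0x70, mem[0x2c]=0x87, mem[0x17]=0x7b, mem[0x1f]=0xd8

MEM[0x18,0x2c,0x17,0x1f] = 70 87 7b d8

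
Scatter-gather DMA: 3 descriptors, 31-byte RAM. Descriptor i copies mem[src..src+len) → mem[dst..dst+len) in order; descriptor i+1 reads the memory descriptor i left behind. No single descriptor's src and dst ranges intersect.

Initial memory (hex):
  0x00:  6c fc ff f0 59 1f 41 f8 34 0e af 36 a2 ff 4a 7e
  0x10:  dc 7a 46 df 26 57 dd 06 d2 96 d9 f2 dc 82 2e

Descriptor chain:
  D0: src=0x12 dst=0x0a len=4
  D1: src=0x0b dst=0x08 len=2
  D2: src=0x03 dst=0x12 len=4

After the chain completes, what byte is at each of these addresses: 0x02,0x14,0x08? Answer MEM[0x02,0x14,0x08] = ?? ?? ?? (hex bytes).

MEM[0x02,0x14,0x08] = ff 1f df

D0: mem[0x0a..0x0d] <- [46 df 26 57]
D1: mem[0x08..0x09] <- [df 26]
D2: mem[0x12..0x15] <- [f0 59 1f 41]
query mem[0x02]=0xff, mem[0x14]=0x1f, mem[0x08]=0xdf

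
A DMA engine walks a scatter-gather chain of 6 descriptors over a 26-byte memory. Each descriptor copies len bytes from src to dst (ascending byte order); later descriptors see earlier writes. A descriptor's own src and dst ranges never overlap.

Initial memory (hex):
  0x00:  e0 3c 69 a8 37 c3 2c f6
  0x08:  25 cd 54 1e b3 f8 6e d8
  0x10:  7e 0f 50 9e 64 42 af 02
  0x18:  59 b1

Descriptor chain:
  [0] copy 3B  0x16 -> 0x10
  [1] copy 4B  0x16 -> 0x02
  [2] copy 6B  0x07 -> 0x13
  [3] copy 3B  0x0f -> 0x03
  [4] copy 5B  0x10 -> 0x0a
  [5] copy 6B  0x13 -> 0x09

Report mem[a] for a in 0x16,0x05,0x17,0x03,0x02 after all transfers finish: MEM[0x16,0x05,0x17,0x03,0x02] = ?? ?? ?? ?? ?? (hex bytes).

MEM[0x16,0x05,0x17,0x03,0x02] = 54 02 1e d8 af

  after D0: wrote 3B at 0x10 = af0259
  after D1: wrote 4B at 0x02 = af0259b1
  after D2: wrote 6B at 0x13 = f625cd541eb3
  after D3: wrote 3B at 0x03 = d8af02
  after D4: wrote 5B at 0x0a = af0259f625
  after D5: wrote 6B at 0x09 = f625cd541eb3
query mem[0x16]=0x54, mem[0x05]=0x02, mem[0x17]=0x1e, mem[0x03]=0xd8, mem[0x02]=0xaf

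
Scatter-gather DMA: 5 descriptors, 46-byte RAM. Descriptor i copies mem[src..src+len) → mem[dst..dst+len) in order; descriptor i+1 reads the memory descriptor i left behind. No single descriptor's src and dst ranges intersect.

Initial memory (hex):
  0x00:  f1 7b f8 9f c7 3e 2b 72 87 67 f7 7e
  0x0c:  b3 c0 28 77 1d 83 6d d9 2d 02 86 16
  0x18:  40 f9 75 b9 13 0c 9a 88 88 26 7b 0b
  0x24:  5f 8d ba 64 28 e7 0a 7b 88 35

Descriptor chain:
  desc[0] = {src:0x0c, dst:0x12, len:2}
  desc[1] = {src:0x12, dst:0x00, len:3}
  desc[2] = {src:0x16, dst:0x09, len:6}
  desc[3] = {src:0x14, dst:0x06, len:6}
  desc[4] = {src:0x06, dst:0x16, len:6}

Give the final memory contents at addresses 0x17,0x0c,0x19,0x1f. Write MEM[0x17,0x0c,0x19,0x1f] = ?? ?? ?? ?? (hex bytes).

D0: mem[0x12..0x13] <- [b3 c0]
D1: mem[0x00..0x02] <- [b3 c0 2d]
D2: mem[0x09..0x0e] <- [86 16 40 f9 75 b9]
D3: mem[0x06..0x0b] <- [2d 02 86 16 40 f9]
D4: mem[0x16..0x1b] <- [2d 02 86 16 40 f9]
query mem[0x17]=0x02, mem[0x0c]=0xf9, mem[0x19]=0x16, mem[0x1f]=0x88

MEM[0x17,0x0c,0x19,0x1f] = 02 f9 16 88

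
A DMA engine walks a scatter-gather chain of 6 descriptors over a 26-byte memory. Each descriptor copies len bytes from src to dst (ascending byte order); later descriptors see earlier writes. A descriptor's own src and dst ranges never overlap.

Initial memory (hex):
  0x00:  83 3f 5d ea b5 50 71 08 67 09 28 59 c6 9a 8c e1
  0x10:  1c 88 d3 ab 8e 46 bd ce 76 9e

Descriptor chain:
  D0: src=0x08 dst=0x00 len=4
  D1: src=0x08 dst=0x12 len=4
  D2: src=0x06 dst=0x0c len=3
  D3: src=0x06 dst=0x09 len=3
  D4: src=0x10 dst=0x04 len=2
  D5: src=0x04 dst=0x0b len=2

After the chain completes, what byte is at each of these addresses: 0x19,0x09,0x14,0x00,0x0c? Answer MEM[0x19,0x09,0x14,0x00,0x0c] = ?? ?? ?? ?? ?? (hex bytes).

#0 dst[0x00+4] := {0x67,0x09,0x28,0x59}
#1 dst[0x12+4] := {0x67,0x09,0x28,0x59}
#2 dst[0x0c+3] := {0x71,0x08,0x67}
#3 dst[0x09+3] := {0x71,0x08,0x67}
#4 dst[0x04+2] := {0x1c,0x88}
#5 dst[0x0b+2] := {0x1c,0x88}
query mem[0x19]=0x9e, mem[0x09]=0x71, mem[0x14]=0x28, mem[0x00]=0x67, mem[0x0c]=0x88

MEM[0x19,0x09,0x14,0x00,0x0c] = 9e 71 28 67 88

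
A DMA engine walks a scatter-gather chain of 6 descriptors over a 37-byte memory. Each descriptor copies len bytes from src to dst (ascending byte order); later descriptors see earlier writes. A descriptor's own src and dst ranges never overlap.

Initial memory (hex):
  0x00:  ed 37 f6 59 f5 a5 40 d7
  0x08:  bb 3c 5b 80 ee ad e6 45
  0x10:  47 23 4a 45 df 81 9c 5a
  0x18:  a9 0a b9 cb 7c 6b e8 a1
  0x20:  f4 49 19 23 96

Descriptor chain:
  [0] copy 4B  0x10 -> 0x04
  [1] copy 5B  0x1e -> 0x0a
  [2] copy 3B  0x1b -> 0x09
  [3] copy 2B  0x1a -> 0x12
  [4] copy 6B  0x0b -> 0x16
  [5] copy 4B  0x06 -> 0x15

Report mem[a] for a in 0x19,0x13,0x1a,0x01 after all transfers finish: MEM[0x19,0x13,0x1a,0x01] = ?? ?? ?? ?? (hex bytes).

MEM[0x19,0x13,0x1a,0x01] = 19 cb 45 37

D0: mem[0x04..0x07] <- [47 23 4a 45]
D1: mem[0x0a..0x0e] <- [e8 a1 f4 49 19]
D2: mem[0x09..0x0b] <- [cb 7c 6b]
D3: mem[0x12..0x13] <- [b9 cb]
D4: mem[0x16..0x1b] <- [6b f4 49 19 45 47]
D5: mem[0x15..0x18] <- [4a 45 bb cb]
query mem[0x19]=0x19, mem[0x13]=0xcb, mem[0x1a]=0x45, mem[0x01]=0x37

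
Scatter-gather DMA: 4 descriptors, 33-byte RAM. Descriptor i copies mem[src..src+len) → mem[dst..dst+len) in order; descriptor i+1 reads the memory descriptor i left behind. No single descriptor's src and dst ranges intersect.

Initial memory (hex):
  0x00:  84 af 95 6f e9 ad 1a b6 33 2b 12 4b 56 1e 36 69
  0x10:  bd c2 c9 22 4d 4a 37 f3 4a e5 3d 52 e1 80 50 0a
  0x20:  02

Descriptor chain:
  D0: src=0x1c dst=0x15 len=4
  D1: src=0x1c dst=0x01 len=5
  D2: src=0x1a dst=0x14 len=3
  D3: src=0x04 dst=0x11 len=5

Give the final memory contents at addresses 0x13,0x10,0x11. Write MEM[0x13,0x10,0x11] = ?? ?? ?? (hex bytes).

#0 dst[0x15+4] := {0xe1,0x80,0x50,0x0a}
#1 dst[0x01+5] := {0xe1,0x80,0x50,0x0a,0x02}
#2 dst[0x14+3] := {0x3d,0x52,0xe1}
#3 dst[0x11+5] := {0x0a,0x02,0x1a,0xb6,0x33}
query mem[0x13]=0x1a, mem[0x10]=0xbd, mem[0x11]=0x0a

MEM[0x13,0x10,0x11] = 1a bd 0a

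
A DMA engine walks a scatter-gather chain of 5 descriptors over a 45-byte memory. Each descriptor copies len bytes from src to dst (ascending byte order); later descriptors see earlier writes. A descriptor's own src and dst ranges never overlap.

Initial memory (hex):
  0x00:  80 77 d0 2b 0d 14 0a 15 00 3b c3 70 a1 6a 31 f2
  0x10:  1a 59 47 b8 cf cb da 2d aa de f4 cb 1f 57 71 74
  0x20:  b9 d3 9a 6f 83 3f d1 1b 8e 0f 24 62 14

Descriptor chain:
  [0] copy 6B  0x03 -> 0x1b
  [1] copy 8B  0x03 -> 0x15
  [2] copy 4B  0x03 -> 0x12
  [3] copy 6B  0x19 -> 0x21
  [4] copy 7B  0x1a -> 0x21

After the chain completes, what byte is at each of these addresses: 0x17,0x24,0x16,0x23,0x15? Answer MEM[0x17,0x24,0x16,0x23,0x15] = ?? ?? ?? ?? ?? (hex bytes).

MEM[0x17,0x24,0x16,0x23,0x15] = 14 14 0d c3 0a

  after D0: wrote 6B at 0x1b = 2b0d140a1500
  after D1: wrote 8B at 0x15 = 2b0d140a15003bc3
  after D2: wrote 4B at 0x12 = 2b0d140a
  after D3: wrote 6B at 0x21 = 15003bc3140a
  after D4: wrote 7B at 0x21 = 003bc3140a1500
query mem[0x17]=0x14, mem[0x24]=0x14, mem[0x16]=0x0d, mem[0x23]=0xc3, mem[0x15]=0x0a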